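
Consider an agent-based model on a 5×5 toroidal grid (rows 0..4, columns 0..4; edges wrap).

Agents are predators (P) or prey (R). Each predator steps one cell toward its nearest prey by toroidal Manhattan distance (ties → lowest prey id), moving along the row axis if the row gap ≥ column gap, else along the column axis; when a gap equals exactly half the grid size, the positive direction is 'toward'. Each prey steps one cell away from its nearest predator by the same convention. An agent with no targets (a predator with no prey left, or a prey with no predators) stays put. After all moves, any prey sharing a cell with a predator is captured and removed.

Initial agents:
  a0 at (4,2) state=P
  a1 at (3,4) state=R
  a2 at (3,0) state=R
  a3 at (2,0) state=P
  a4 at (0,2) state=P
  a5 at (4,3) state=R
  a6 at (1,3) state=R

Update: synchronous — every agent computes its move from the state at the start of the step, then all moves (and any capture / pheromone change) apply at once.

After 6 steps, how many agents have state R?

t=1: a0@(4,3):P a1@(4,4):R a2@(4,0):R a3@(3,0):P a4@(4,2):P a5@(4,4):R a6@(2,3):R
t=2: a0@(4,4):P a2@(0,0):R a3@(4,0):P a4@(4,3):P a6@(1,3):R
t=3: a0@(0,4):P a2@(1,0):R a3@(0,0):P a4@(0,3):P a6@(2,3):R
t=4: a0@(1,4):P a2@(2,0):R a3@(1,0):P a4@(1,3):P a6@(3,3):R
t=5: a0@(2,4):P a2@(3,0):R a3@(2,0):P a4@(2,3):P a6@(4,3):R
t=6: a0@(3,4):P a2@(4,0):R a3@(3,0):P a4@(3,3):P a6@(0,3):R

2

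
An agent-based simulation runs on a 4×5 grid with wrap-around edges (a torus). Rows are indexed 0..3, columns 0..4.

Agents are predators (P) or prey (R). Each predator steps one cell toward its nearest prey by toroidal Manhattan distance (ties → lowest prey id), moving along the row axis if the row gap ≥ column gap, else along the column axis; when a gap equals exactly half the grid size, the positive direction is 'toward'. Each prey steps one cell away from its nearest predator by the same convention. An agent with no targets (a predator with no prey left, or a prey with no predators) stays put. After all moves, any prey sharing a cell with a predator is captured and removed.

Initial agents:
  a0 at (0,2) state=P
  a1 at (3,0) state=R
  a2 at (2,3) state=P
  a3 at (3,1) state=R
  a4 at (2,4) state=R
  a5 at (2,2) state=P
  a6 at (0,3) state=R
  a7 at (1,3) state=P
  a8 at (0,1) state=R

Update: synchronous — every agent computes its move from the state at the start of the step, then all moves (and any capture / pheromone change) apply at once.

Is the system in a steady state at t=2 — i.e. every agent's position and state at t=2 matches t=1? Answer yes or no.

no

t=1: a0@(0,3):P a1@(3,4):R a2@(2,4):P a3@(2,1):R a4@(2,0):R a5@(3,2):P a6@(0,4):R a7@(0,3):P a8@(0,0):R
t=2: a0@(0,4):P a2@(3,4):P a3@(2,2):R a4@(2,1):R a5@(3,3):P a6@(0,0):R a7@(0,4):P a8@(0,1):R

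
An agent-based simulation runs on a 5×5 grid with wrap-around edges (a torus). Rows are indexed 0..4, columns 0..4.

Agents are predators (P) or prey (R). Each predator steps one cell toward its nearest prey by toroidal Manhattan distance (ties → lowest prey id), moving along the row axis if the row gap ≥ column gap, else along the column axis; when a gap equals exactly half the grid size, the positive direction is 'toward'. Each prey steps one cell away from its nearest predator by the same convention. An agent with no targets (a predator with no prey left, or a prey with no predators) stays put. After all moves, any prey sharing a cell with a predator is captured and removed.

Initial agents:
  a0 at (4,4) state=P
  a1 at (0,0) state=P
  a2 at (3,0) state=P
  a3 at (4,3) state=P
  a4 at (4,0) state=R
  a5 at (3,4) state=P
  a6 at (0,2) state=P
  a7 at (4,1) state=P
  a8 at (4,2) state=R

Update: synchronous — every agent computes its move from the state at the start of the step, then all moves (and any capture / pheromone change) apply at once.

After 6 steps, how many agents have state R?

2

t=1: a0@(4,0):P a1@(4,0):P a2@(4,0):P a3@(4,2):P a4@(4,1):R a5@(4,4):P a6@(4,2):P a7@(4,0):P a8@(4,1):R
t=2: a0@(4,1):P a1@(4,1):P a2@(4,1):P a3@(4,1):P a4@(4,2):R a5@(4,0):P a6@(4,1):P a7@(4,1):P a8@(4,2):R
t=3: a0@(4,2):P a1@(4,2):P a2@(4,2):P a3@(4,2):P a4@(4,3):R a5@(4,1):P a6@(4,2):P a7@(4,2):P a8@(4,3):R
t=4: a0@(4,3):P a1@(4,3):P a2@(4,3):P a3@(4,3):P a4@(4,4):R a5@(4,2):P a6@(4,3):P a7@(4,3):P a8@(4,4):R
t=5: a0@(4,4):P a1@(4,4):P a2@(4,4):P a3@(4,4):P a4@(4,0):R a5@(4,3):P a6@(4,4):P a7@(4,4):P a8@(4,0):R
t=6: a0@(4,0):P a1@(4,0):P a2@(4,0):P a3@(4,0):P a4@(4,1):R a5@(4,4):P a6@(4,0):P a7@(4,0):P a8@(4,1):R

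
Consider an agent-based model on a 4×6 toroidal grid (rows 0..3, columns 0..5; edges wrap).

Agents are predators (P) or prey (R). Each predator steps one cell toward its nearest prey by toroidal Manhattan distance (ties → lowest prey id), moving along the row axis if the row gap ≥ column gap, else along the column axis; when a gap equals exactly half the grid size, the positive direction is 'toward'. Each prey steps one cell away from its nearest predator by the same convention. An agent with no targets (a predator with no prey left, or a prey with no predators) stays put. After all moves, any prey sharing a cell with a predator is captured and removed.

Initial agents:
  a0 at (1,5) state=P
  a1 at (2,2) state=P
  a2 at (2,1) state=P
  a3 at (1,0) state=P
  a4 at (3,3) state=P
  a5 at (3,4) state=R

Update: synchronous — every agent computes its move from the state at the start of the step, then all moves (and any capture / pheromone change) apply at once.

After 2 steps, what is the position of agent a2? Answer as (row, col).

(2, 3)

t=1: a0@(2,5):P a1@(2,3):P a2@(2,2):P a3@(2,0):P a4@(3,4):P a5@(3,5):R
t=2: a0@(3,5):P a1@(2,4):P a2@(2,3):P a3@(3,0):P a4@(3,5):P a5@(0,5):R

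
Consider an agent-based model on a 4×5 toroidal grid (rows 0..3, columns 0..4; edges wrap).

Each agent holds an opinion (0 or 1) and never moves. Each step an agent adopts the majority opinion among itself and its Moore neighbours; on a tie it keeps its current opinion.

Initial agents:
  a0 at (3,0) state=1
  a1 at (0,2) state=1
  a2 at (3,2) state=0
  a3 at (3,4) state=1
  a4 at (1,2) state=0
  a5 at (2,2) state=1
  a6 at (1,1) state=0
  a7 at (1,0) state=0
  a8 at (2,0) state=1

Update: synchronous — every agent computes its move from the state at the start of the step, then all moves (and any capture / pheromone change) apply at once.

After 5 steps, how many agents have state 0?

6

t=1: a0@(3,0):1 a1@(0,2):0 a2@(3,2):1 a3@(3,4):1 a4@(1,2):0 a5@(2,2):0 a6@(1,1):0 a7@(1,0):0 a8@(2,0):1
t=2: a0@(3,0):1 a1@(0,2):0 a2@(3,2):0 a3@(3,4):1 a4@(1,2):0 a5@(2,2):0 a6@(1,1):0 a7@(1,0):0 a8@(2,0):1
t=3: (unchanged — steady state)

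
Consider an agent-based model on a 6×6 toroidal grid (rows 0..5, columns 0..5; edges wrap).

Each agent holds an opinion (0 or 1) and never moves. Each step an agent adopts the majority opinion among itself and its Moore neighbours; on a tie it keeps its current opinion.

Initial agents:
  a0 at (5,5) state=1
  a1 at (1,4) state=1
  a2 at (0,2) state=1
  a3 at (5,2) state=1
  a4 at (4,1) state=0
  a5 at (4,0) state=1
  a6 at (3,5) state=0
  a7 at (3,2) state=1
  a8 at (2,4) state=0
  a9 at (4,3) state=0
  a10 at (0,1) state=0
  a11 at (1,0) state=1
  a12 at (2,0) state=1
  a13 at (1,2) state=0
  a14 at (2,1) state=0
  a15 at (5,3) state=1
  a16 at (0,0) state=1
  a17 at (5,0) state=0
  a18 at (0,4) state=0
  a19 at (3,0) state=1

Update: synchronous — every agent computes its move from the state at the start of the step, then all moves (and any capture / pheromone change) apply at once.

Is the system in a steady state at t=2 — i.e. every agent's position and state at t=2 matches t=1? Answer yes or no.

no

t=1: a0@(5,5):1 a1@(1,4):0 a2@(0,2):1 a3@(5,2):1 a4@(4,1):1 a5@(4,0):1 a6@(3,5):1 a7@(3,2):0 a8@(2,4):0 a9@(4,3):1 a10@(0,1):1 a11@(1,0):1 a12@(2,0):1 a13@(1,2):0 a14@(2,1):1 a15@(5,3):1 a16@(0,0):1 a17@(5,0):0 a18@(0,4):1 a19@(3,0):1
t=2: a0@(5,5):1 a1@(1,4):0 a2@(0,2):1 a3@(5,2):1 a4@(4,1):1 a5@(4,0):1 a6@(3,5):1 a7@(3,2):1 a8@(2,4):0 a9@(4,3):1 a10@(0,1):1 a11@(1,0):1 a12@(2,0):1 a13@(1,2):1 a14@(2,1):1 a15@(5,3):1 a16@(0,0):1 a17@(5,0):1 a18@(0,4):1 a19@(3,0):1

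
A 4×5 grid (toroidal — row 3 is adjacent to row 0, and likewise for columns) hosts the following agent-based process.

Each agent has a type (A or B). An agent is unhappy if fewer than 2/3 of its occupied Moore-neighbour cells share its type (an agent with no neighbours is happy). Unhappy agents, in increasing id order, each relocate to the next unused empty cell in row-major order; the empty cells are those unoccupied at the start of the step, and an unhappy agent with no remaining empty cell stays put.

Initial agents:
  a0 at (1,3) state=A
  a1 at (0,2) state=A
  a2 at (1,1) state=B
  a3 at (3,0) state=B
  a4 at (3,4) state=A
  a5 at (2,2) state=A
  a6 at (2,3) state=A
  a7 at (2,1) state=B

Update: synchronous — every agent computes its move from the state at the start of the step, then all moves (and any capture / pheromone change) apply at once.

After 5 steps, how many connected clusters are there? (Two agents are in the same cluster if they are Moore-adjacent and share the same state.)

t=1: a0@(1,3):A a1@(0,0):A a2@(0,1):B a3@(0,3):B a4@(0,4):A a5@(1,0):A a6@(2,3):A a7@(2,1):B
t=2: a0@(1,3):A a1@(0,0):A a2@(0,2):B a3@(1,1):B a4@(0,4):A a5@(1,2):A a6@(2,3):A a7@(1,4):B
t=3: a0@(0,1):A a1@(0,3):A a2@(1,0):B a3@(2,0):B a4@(0,4):A a5@(2,1):A a6@(2,3):A a7@(2,2):B
t=4: a0@(0,0):A a1@(0,3):A a2@(0,2):B a3@(1,1):B a4@(1,2):A a5@(1,3):A a6@(1,4):A a7@(2,4):B
t=5: a0@(0,1):A a1@(0,3):A a2@(0,4):B a3@(1,0):B a4@(2,0):A a5@(2,1):A a6@(1,4):A a7@(2,2):B

4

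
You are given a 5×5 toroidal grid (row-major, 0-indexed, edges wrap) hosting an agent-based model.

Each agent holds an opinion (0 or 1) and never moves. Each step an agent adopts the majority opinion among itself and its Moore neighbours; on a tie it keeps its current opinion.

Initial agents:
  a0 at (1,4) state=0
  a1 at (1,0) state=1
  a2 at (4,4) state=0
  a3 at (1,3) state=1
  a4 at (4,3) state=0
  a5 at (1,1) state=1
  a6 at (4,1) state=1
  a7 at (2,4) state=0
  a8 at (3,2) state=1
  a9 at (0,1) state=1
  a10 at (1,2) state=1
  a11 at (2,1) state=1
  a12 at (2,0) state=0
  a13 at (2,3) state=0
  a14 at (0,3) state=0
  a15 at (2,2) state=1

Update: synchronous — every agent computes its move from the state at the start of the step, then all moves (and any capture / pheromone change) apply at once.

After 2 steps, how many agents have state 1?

t=1: a0@(1,4):0 a1@(1,0):1 a2@(4,4):0 a3@(1,3):0 a4@(4,3):0 a5@(1,1):1 a6@(4,1):1 a7@(2,4):0 a8@(3,2):1 a9@(0,1):1 a10@(1,2):1 a11@(2,1):1 a12@(2,0):0 a13@(2,3):1 a14@(0,3):0 a15@(2,2):1
t=2: (unchanged — steady state)

9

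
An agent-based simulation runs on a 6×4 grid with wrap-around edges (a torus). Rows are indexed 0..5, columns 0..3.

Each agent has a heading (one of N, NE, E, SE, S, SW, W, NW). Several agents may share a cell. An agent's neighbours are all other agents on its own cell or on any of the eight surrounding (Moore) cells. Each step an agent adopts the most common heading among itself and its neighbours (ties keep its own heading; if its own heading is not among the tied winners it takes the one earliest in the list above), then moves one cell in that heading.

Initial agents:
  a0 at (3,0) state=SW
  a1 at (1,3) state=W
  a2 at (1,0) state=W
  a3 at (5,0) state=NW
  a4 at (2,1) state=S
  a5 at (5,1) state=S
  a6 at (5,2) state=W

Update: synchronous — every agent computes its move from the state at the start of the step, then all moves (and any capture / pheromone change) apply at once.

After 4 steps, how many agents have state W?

t=1: a0@(4,3):SW a1@(1,2):W a2@(1,3):W a3@(4,3):NW a4@(3,1):S a5@(0,1):S a6@(5,1):W
t=2: a0@(5,2):SW a1@(1,1):W a2@(1,2):W a3@(3,2):NW a4@(4,1):S a5@(0,0):W a6@(5,0):W
t=3: a0@(0,1):SW a1@(1,0):W a2@(1,1):W a3@(2,1):NW a4@(5,1):S a5@(0,3):W a6@(5,3):W
t=4: a0@(0,0):W a1@(1,3):W a2@(1,0):W a3@(2,0):W a4@(0,1):S a5@(0,2):W a6@(5,2):W

6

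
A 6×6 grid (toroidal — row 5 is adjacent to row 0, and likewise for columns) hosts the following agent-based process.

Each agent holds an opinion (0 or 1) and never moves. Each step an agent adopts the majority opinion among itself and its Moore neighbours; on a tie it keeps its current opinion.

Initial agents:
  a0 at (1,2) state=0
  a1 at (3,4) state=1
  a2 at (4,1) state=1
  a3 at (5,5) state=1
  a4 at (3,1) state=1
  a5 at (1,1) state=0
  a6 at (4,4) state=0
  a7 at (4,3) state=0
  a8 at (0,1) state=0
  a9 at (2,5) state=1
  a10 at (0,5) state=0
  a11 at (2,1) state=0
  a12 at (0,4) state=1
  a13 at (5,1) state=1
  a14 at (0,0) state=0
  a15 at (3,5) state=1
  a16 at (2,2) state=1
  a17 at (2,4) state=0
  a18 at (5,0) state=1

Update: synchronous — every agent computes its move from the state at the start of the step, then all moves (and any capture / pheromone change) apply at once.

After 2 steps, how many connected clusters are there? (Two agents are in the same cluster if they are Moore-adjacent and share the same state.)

t=1: a0@(1,2):0 a1@(3,4):1 a2@(4,1):1 a3@(5,5):1 a4@(3,1):1 a5@(1,1):0 a6@(4,4):1 a7@(4,3):0 a8@(0,1):0 a9@(2,5):1 a10@(0,5):1 a11@(2,1):0 a12@(0,4):1 a13@(5,1):1 a14@(0,0):0 a15@(3,5):1 a16@(2,2):0 a17@(2,4):1 a18@(5,0):1
t=2: a0@(1,2):0 a1@(3,4):1 a2@(4,1):1 a3@(5,5):1 a4@(3,1):1 a5@(1,1):0 a6@(4,4):1 a7@(4,3):1 a8@(0,1):0 a9@(2,5):1 a10@(0,5):1 a11@(2,1):0 a12@(0,4):1 a13@(5,1):1 a14@(0,0):1 a15@(3,5):1 a16@(2,2):0 a17@(2,4):1 a18@(5,0):1

2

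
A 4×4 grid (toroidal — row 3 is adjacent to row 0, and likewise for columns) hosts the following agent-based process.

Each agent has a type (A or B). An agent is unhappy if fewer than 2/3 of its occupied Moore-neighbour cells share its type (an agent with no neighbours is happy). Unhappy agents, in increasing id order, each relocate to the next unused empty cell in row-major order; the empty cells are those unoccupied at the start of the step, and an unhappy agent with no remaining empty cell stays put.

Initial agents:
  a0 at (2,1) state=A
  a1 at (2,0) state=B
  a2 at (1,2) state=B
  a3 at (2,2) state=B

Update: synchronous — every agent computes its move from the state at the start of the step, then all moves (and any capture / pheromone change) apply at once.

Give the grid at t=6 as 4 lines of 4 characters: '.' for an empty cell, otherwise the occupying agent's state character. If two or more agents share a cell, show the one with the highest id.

t=1: a0@(0,0):A a1@(0,1):B a2@(0,2):B a3@(0,3):B
t=2: a0@(1,0):A a1@(1,1):B a2@(0,2):B a3@(1,2):B
t=3: a0@(0,0):A a1@(1,1):B a2@(0,2):B a3@(1,2):B
t=4: a0@(0,1):A a1@(1,1):B a2@(0,2):B a3@(1,2):B
t=5: a0@(0,0):A a1@(1,1):B a2@(0,2):B a3@(1,2):B
t=6: a0@(0,1):A a1@(1,1):B a2@(0,2):B a3@(1,2):B

.AB.
.BB.
....
....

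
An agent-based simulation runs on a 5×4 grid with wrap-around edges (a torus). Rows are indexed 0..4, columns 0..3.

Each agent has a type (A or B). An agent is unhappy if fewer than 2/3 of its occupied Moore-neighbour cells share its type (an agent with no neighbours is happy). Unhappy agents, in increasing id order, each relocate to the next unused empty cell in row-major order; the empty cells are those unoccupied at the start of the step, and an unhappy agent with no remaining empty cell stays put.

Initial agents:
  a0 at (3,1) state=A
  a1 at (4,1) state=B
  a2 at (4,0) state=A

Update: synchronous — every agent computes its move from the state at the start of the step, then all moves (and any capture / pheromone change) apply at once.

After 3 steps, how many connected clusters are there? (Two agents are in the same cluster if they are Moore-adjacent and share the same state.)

t=1: a0@(0,0):A a1@(0,1):B a2@(0,2):A
t=2: a0@(0,3):A a1@(1,0):B a2@(1,1):A
t=3: a0@(0,0):A a1@(0,1):B a2@(0,2):A

3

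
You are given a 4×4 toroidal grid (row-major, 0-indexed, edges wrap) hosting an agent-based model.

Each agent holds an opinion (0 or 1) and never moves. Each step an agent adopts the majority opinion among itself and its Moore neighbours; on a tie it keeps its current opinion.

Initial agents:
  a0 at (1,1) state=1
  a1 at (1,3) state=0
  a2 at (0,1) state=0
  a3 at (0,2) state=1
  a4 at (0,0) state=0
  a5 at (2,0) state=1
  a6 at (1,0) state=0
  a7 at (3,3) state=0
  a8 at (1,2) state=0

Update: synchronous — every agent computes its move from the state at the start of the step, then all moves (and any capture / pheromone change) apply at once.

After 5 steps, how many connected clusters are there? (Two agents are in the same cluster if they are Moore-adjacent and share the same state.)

t=1: a0@(1,1):0 a1@(1,3):0 a2@(0,1):0 a3@(0,2):0 a4@(0,0):0 a5@(2,0):0 a6@(1,0):0 a7@(3,3):0 a8@(1,2):0
t=2: (unchanged — steady state)

1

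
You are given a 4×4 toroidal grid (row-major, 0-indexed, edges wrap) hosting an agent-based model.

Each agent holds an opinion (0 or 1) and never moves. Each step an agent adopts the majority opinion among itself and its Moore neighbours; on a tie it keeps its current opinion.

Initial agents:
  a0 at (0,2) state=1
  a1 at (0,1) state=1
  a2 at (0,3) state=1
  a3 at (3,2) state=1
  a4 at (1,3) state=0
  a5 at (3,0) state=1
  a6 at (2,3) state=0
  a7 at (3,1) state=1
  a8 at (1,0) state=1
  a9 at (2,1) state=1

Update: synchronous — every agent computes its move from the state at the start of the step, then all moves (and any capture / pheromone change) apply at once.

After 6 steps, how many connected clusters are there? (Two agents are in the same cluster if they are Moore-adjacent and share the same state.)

t=1: a0@(0,2):1 a1@(0,1):1 a2@(0,3):1 a3@(3,2):1 a4@(1,3):1 a5@(3,0):1 a6@(2,3):1 a7@(3,1):1 a8@(1,0):1 a9@(2,1):1
t=2: (unchanged — steady state)

1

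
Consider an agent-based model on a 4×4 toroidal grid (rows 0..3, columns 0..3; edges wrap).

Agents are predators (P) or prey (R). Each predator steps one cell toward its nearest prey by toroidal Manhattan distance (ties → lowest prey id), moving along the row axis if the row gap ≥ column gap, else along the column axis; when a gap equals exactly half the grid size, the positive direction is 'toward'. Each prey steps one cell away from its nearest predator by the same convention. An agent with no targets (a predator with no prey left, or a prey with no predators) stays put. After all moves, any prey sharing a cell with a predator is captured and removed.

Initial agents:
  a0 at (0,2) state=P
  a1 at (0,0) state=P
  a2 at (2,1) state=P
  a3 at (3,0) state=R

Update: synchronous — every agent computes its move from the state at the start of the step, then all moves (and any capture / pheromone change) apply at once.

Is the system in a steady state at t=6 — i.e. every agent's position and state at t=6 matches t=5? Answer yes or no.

yes

t=1: a0@(0,3):P a1@(3,0):P a2@(3,1):P a3@(2,0):R
t=2: a0@(1,3):P a1@(2,0):P a2@(2,1):P a3@(1,0):R
t=3: a0@(1,0):P a1@(1,0):P a2@(1,1):P
t=4: (unchanged — steady state)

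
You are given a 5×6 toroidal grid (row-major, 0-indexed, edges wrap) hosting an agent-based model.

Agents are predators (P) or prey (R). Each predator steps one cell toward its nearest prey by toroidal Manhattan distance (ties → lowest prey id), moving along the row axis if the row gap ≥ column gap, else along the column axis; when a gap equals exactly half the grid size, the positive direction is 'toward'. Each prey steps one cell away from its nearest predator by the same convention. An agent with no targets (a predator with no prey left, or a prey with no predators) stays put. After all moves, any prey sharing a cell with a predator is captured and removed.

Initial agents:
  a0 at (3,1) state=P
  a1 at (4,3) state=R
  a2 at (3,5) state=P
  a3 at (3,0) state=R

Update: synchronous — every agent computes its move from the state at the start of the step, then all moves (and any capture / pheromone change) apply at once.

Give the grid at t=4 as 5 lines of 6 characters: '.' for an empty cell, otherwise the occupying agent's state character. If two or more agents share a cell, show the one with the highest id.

......
......
......
..RP..
.R....

t=1: a0@(3,0):P a1@(4,4):R a2@(3,0):P a3@(3,5):R
t=2: a0@(3,5):P a1@(4,3):R a2@(3,5):P a3@(3,4):R
t=3: a0@(3,4):P a1@(4,2):R a2@(3,4):P a3@(3,3):R
t=4: a0@(3,3):P a1@(4,1):R a2@(3,3):P a3@(3,2):R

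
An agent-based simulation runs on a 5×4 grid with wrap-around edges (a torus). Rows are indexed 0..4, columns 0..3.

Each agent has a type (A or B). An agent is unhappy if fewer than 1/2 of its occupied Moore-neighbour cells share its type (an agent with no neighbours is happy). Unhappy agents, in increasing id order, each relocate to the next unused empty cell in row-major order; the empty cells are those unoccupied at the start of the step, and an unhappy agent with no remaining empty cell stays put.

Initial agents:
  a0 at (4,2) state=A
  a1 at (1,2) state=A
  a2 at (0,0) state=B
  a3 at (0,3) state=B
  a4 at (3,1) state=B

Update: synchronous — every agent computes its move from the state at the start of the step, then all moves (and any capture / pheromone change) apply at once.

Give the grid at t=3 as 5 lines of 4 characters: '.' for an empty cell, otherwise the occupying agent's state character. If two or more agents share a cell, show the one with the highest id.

t=1: a0@(0,1):A a1@(0,2):A a2@(0,0):B a3@(1,0):B a4@(1,1):B
t=2: a0@(0,3):A a1@(0,2):A a2@(0,0):B a3@(1,0):B a4@(1,1):B
t=3: a0@(0,1):A a1@(0,2):A a2@(0,0):B a3@(1,0):B a4@(1,1):B

BAA.
BB..
....
....
....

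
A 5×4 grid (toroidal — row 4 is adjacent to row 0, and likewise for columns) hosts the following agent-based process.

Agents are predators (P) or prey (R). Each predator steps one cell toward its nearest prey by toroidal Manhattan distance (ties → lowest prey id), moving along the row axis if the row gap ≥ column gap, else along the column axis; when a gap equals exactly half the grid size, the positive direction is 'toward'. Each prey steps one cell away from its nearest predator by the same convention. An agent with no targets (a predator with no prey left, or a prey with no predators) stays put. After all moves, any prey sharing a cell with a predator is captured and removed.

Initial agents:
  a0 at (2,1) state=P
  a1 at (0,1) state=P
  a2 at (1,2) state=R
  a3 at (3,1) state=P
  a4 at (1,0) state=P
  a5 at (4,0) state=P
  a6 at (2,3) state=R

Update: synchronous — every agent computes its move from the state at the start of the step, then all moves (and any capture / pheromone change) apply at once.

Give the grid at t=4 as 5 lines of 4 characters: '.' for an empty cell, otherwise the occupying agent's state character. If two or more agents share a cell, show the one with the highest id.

....
....
PRR.
.P..
....

t=1: a0@(1,1):P a1@(1,1):P a2@(0,2):R a3@(2,1):P a4@(1,1):P a5@(3,0):P a6@(2,2):R
t=2: a0@(0,1):P a1@(0,1):P a2@(4,2):R a3@(2,2):P a4@(0,1):P a5@(3,1):P a6@(2,3):R
t=3: a0@(4,1):P a1@(4,1):P a2@(3,2):R a3@(2,3):P a4@(4,1):P a5@(4,1):P a6@(2,0):R
t=4: a0@(3,1):P a1@(3,1):P a2@(2,2):R a3@(2,0):P a4@(3,1):P a5@(3,1):P a6@(2,1):R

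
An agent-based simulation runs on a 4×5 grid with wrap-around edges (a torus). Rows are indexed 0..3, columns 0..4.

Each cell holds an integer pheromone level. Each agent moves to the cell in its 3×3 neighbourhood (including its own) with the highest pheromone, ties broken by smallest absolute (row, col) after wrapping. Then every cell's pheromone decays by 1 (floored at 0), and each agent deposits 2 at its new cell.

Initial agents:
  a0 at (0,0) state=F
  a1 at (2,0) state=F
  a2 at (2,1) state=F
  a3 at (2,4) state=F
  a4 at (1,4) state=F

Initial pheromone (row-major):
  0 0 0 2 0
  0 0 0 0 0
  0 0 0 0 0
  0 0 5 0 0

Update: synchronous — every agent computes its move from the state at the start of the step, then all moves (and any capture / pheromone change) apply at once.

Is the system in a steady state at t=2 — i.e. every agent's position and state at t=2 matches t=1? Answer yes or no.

no

t=1: a0@(0,0) a1@(1,0) a2@(3,2) a3@(1,0) a4@(0,3) | pheromone: 2 0 0 3 0 / 4 0 0 0 0 / 0 0 0 0 0 / 0 0 6 0 0
t=2: a0@(1,0) a1@(1,0) a2@(3,2) a3@(1,0) a4@(3,2) | pheromone: 1 0 0 2 0 / 9 0 0 0 0 / 0 0 0 0 0 / 0 0 9 0 0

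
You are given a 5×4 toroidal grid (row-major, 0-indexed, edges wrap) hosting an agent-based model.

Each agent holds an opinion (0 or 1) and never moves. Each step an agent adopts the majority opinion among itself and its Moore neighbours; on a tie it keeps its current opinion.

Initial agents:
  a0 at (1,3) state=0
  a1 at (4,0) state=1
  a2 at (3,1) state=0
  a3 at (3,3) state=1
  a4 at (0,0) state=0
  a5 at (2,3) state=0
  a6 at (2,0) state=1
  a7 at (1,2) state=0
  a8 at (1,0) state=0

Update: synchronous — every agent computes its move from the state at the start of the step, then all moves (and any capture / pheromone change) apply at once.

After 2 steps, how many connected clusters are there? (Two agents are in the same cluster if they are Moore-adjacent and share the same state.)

2

t=1: a0@(1,3):0 a1@(4,0):1 a2@(3,1):1 a3@(3,3):1 a4@(0,0):0 a5@(2,3):0 a6@(2,0):0 a7@(1,2):0 a8@(1,0):0
t=2: (unchanged — steady state)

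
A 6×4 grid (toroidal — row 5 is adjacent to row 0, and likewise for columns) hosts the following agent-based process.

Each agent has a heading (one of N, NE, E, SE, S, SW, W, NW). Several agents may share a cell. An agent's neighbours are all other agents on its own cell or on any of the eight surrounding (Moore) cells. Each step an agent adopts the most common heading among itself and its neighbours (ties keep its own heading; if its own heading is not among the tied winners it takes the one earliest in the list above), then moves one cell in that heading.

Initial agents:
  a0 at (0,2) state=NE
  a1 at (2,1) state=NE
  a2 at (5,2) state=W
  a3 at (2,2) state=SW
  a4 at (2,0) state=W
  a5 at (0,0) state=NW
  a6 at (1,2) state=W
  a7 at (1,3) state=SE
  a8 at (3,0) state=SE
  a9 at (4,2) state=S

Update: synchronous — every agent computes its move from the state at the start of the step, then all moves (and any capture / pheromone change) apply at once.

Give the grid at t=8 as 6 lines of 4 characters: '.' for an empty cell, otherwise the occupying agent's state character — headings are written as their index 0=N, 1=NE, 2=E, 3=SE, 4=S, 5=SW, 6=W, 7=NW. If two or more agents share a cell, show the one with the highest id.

t=1: a0@(0,1):W a1@(2,0):W a2@(5,1):W a3@(3,1):SW a4@(3,1):SE a5@(5,3):NW a6@(0,3):NE a7@(1,2):W a8@(4,1):SE a9@(5,2):S
t=2: a0@(0,0):W a1@(2,3):W a2@(5,0):W a3@(4,2):SE a4@(4,2):SE a5@(4,2):NW a6@(5,0):NE a7@(1,1):W a8@(5,2):SE a9@(5,1):W
t=3: a0@(0,3):W a1@(2,2):W a2@(5,3):W a3@(5,3):SE a4@(5,3):SE a5@(5,3):SE a6@(5,3):W a7@(1,0):W a8@(0,3):SE a9@(5,0):W
t=4: a0@(0,2):W a1@(2,1):W a2@(5,2):W a3@(0,0):SE a4@(0,0):SE a5@(0,0):SE a6@(5,2):W a7@(1,3):W a8@(0,2):W a9@(5,3):W
t=5: a0@(0,1):W a1@(2,0):W a2@(5,1):W a3@(1,1):SE a4@(1,1):SE a5@(1,1):SE a6@(5,1):W a7@(1,2):W a8@(0,1):W a9@(5,2):W
t=6: a0@(0,0):W a1@(3,1):SE a2@(5,0):W a3@(1,0):W a4@(1,0):W a5@(1,0):W a6@(5,0):W a7@(1,1):W a8@(0,0):W a9@(5,1):W
t=7: a0@(0,3):W a1@(4,2):SE a2@(5,3):W a3@(1,3):W a4@(1,3):W a5@(1,3):W a6@(5,3):W a7@(1,0):W a8@(0,3):W a9@(5,0):W
t=8: a0@(0,2):W a1@(4,1):W a2@(5,2):W a3@(1,2):W a4@(1,2):W a5@(1,2):W a6@(5,2):W a7@(1,3):W a8@(0,2):W a9@(5,3):W

..6.
..66
....
....
.6..
..66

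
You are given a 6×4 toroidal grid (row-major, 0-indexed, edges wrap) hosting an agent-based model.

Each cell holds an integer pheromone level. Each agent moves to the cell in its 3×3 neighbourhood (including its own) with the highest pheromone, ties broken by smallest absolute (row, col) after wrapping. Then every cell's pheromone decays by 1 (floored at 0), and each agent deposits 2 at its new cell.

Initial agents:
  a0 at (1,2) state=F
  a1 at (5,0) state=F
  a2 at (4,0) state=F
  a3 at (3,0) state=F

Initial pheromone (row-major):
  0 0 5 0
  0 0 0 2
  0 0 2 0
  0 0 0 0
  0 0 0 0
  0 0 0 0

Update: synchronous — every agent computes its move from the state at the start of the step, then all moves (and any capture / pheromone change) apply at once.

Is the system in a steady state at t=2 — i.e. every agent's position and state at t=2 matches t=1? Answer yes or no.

t=1: a0@(0,2) a1@(0,0) a2@(3,0) a3@(2,0) | pheromone: 2 0 6 0 / 0 0 0 1 / 2 0 1 0 / 2 0 0 0 / 0 0 0 0 / 0 0 0 0
t=2: a0@(0,2) a1@(0,0) a2@(2,0) a3@(2,0) | pheromone: 3 0 7 0 / 0 0 0 0 / 5 0 0 0 / 1 0 0 0 / 0 0 0 0 / 0 0 0 0

no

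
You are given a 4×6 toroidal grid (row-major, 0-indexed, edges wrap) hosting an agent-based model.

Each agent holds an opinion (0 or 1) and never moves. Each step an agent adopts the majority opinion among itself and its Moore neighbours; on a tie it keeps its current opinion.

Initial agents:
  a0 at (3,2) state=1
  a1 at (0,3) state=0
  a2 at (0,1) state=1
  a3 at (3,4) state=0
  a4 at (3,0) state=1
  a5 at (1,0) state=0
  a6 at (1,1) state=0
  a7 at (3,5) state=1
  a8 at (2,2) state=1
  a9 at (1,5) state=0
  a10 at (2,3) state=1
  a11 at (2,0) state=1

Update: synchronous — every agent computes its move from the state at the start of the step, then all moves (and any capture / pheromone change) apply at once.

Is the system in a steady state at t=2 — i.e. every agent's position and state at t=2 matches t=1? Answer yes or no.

t=1: a0@(3,2):1 a1@(0,3):0 a2@(0,1):1 a3@(3,4):0 a4@(3,0):1 a5@(1,0):0 a6@(1,1):1 a7@(3,5):1 a8@(2,2):1 a9@(1,5):0 a10@(2,3):1 a11@(2,0):1
t=2: a0@(3,2):1 a1@(0,3):0 a2@(0,1):1 a3@(3,4):0 a4@(3,0):1 a5@(1,0):1 a6@(1,1):1 a7@(3,5):1 a8@(2,2):1 a9@(1,5):0 a10@(2,3):1 a11@(2,0):1

no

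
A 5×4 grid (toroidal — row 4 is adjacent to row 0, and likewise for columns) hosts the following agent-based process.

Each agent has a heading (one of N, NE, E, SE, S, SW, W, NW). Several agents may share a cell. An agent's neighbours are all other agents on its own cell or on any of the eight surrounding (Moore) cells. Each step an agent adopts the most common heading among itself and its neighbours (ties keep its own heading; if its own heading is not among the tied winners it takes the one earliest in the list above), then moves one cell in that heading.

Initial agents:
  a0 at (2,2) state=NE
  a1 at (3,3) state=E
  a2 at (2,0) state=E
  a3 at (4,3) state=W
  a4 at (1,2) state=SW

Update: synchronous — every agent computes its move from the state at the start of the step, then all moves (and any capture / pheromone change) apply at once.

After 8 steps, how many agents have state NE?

1

t=1: a0@(1,3):NE a1@(3,0):E a2@(2,1):E a3@(4,2):W a4@(2,1):SW
t=2: a0@(0,0):NE a1@(3,1):E a2@(2,2):E a3@(4,1):W a4@(2,2):E
t=3: a0@(4,1):NE a1@(3,2):E a2@(2,3):E a3@(4,0):W a4@(2,3):E
t=4: a0@(3,2):NE a1@(3,3):E a2@(2,0):E a3@(4,3):W a4@(2,0):E
t=5: a0@(2,3):NE a1@(3,0):E a2@(2,1):E a3@(4,2):W a4@(2,1):E
t=6: a0@(1,0):NE a1@(3,1):E a2@(2,2):E a3@(4,1):W a4@(2,2):E
t=7: a0@(0,1):NE a1@(3,2):E a2@(2,3):E a3@(4,0):W a4@(2,3):E
t=8: a0@(4,2):NE a1@(3,3):E a2@(2,0):E a3@(4,3):W a4@(2,0):E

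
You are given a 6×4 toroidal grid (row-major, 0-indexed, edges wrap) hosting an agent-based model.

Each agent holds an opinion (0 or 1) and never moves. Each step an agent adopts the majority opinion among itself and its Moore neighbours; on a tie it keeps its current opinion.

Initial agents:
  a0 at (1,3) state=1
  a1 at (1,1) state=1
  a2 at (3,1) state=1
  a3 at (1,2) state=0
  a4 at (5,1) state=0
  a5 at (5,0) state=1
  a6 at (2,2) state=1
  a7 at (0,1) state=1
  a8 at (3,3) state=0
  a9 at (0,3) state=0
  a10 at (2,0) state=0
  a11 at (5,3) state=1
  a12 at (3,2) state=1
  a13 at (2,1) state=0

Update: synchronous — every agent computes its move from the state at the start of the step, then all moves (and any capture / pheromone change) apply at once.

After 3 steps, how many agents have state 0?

1

t=1: a0@(1,3):0 a1@(1,1):1 a2@(3,1):1 a3@(1,2):1 a4@(5,1):1 a5@(5,0):1 a6@(2,2):1 a7@(0,1):1 a8@(3,3):0 a9@(0,3):1 a10@(2,0):0 a11@(5,3):1 a12@(3,2):1 a13@(2,1):1
t=2: a0@(1,3):1 a1@(1,1):1 a2@(3,1):1 a3@(1,2):1 a4@(5,1):1 a5@(5,0):1 a6@(2,2):1 a7@(0,1):1 a8@(3,3):0 a9@(0,3):1 a10@(2,0):0 a11@(5,3):1 a12@(3,2):1 a13@(2,1):1
t=3: a0@(1,3):1 a1@(1,1):1 a2@(3,1):1 a3@(1,2):1 a4@(5,1):1 a5@(5,0):1 a6@(2,2):1 a7@(0,1):1 a8@(3,3):0 a9@(0,3):1 a10@(2,0):1 a11@(5,3):1 a12@(3,2):1 a13@(2,1):1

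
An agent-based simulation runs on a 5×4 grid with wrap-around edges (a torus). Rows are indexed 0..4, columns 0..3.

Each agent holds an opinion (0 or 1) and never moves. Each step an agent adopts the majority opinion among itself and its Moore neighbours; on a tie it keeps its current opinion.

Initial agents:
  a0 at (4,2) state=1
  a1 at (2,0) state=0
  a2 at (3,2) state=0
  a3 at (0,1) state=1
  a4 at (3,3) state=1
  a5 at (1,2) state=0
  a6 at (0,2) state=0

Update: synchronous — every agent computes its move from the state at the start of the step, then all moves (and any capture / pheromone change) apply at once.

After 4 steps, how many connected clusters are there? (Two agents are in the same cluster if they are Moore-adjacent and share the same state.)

3

t=1: a0@(4,2):1 a1@(2,0):0 a2@(3,2):1 a3@(0,1):1 a4@(3,3):1 a5@(1,2):0 a6@(0,2):0
t=2: (unchanged — steady state)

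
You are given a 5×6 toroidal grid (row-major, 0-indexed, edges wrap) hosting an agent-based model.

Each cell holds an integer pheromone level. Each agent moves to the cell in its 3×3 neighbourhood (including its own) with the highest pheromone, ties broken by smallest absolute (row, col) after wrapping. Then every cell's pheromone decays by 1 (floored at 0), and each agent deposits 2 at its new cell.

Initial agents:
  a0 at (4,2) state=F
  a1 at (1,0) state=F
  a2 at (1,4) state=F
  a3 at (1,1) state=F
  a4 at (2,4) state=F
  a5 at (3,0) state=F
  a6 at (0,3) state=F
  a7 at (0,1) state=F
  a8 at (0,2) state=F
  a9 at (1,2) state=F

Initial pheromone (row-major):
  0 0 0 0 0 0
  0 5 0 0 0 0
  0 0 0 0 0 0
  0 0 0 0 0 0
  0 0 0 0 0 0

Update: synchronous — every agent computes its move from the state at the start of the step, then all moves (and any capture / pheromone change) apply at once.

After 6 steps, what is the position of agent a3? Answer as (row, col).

t=1: a0@(0,1) a1@(1,1) a2@(0,3) a3@(1,1) a4@(1,3) a5@(2,0) a6@(0,2) a7@(1,1) a8@(1,1) a9@(1,1) | pheromone: 0 2 2 2 0 0 / 0 14 0 2 0 0 / 2 0 0 0 0 0 / 0 0 0 0 0 0 / 0 0 0 0 0 0
t=2: a0@(1,1) a1@(1,1) a2@(0,2) a3@(1,1) a4@(0,2) a5@(1,1) a6@(1,1) a7@(1,1) a8@(1,1) a9@(1,1) | pheromone: 0 1 5 1 0 0 / 0 29 0 1 0 0 / 1 0 0 0 0 0 / 0 0 0 0 0 0 / 0 0 0 0 0 0
t=3: a0@(1,1) a1@(1,1) a2@(1,1) a3@(1,1) a4@(1,1) a5@(1,1) a6@(1,1) a7@(1,1) a8@(1,1) a9@(1,1) | pheromone: 0 0 4 0 0 0 / 0 48 0 0 0 0 / 0 0 0 0 0 0 / 0 0 0 0 0 0 / 0 0 0 0 0 0
t=4: a0@(1,1) a1@(1,1) a2@(1,1) a3@(1,1) a4@(1,1) a5@(1,1) a6@(1,1) a7@(1,1) a8@(1,1) a9@(1,1) | pheromone: 0 0 3 0 0 0 / 0 67 0 0 0 0 / 0 0 0 0 0 0 / 0 0 0 0 0 0 / 0 0 0 0 0 0
t=5: a0@(1,1) a1@(1,1) a2@(1,1) a3@(1,1) a4@(1,1) a5@(1,1) a6@(1,1) a7@(1,1) a8@(1,1) a9@(1,1) | pheromone: 0 0 2 0 0 0 / 0 86 0 0 0 0 / 0 0 0 0 0 0 / 0 0 0 0 0 0 / 0 0 0 0 0 0
t=6: a0@(1,1) a1@(1,1) a2@(1,1) a3@(1,1) a4@(1,1) a5@(1,1) a6@(1,1) a7@(1,1) a8@(1,1) a9@(1,1) | pheromone: 0 0 1 0 0 0 / 0 105 0 0 0 0 / 0 0 0 0 0 0 / 0 0 0 0 0 0 / 0 0 0 0 0 0

(1, 1)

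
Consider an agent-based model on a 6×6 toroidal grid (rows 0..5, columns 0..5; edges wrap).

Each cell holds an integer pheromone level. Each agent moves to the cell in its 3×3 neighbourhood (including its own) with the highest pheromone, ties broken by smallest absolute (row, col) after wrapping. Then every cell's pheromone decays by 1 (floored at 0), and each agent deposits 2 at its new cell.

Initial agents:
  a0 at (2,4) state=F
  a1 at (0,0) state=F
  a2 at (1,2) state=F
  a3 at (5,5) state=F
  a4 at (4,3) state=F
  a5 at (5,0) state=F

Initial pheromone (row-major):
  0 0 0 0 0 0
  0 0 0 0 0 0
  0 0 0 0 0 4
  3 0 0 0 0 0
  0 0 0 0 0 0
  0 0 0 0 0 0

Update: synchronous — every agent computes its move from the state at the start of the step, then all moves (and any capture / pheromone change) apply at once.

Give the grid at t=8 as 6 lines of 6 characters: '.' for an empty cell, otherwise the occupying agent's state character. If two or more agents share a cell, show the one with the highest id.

F.....
......
.....F
..F...
......
......

t=1: a0@(2,5) a1@(0,0) a2@(0,1) a3@(0,0) a4@(3,2) a5@(0,0) | pheromone: 6 2 0 0 0 0 / 0 0 0 0 0 0 / 0 0 0 0 0 5 / 2 0 2 0 0 0 / 0 0 0 0 0 0 / 0 0 0 0 0 0
t=2: a0@(2,5) a1@(0,0) a2@(0,0) a3@(0,0) a4@(3,2) a5@(0,0) | pheromone: 13 1 0 0 0 0 / 0 0 0 0 0 0 / 0 0 0 0 0 6 / 1 0 3 0 0 0 / 0 0 0 0 0 0 / 0 0 0 0 0 0
t=3: a0@(2,5) a1@(0,0) a2@(0,0) a3@(0,0) a4@(3,2) a5@(0,0) | pheromone: 20 0 0 0 0 0 / 0 0 0 0 0 0 / 0 0 0 0 0 7 / 0 0 4 0 0 0 / 0 0 0 0 0 0 / 0 0 0 0 0 0
t=4: a0@(2,5) a1@(0,0) a2@(0,0) a3@(0,0) a4@(3,2) a5@(0,0) | pheromone: 27 0 0 0 0 0 / 0 0 0 0 0 0 / 0 0 0 0 0 8 / 0 0 5 0 0 0 / 0 0 0 0 0 0 / 0 0 0 0 0 0
t=5: a0@(2,5) a1@(0,0) a2@(0,0) a3@(0,0) a4@(3,2) a5@(0,0) | pheromone: 34 0 0 0 0 0 / 0 0 0 0 0 0 / 0 0 0 0 0 9 / 0 0 6 0 0 0 / 0 0 0 0 0 0 / 0 0 0 0 0 0
t=6: a0@(2,5) a1@(0,0) a2@(0,0) a3@(0,0) a4@(3,2) a5@(0,0) | pheromone: 41 0 0 0 0 0 / 0 0 0 0 0 0 / 0 0 0 0 0 10 / 0 0 7 0 0 0 / 0 0 0 0 0 0 / 0 0 0 0 0 0
t=7: a0@(2,5) a1@(0,0) a2@(0,0) a3@(0,0) a4@(3,2) a5@(0,0) | pheromone: 48 0 0 0 0 0 / 0 0 0 0 0 0 / 0 0 0 0 0 11 / 0 0 8 0 0 0 / 0 0 0 0 0 0 / 0 0 0 0 0 0
t=8: a0@(2,5) a1@(0,0) a2@(0,0) a3@(0,0) a4@(3,2) a5@(0,0) | pheromone: 55 0 0 0 0 0 / 0 0 0 0 0 0 / 0 0 0 0 0 12 / 0 0 9 0 0 0 / 0 0 0 0 0 0 / 0 0 0 0 0 0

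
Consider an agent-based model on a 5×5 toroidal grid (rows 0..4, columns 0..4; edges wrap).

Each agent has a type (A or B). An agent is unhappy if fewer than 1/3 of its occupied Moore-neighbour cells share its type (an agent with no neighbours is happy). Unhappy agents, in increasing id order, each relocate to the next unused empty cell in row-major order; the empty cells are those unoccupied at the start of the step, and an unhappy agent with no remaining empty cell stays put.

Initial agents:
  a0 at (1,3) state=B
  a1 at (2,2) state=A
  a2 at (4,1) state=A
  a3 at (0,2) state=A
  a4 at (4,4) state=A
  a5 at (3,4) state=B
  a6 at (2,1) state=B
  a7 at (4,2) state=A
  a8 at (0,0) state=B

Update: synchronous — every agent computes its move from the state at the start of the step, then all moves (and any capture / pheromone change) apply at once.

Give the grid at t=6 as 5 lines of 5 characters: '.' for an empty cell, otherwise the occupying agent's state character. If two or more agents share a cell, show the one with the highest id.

.BAAA
BBB..
.....
.....
.AA..

t=1: a0@(0,1):B a1@(0,3):A a2@(4,1):A a3@(0,2):A a4@(0,4):A a5@(1,0):B a6@(1,1):B a7@(4,2):A a8@(1,2):B
t=2: (unchanged — steady state)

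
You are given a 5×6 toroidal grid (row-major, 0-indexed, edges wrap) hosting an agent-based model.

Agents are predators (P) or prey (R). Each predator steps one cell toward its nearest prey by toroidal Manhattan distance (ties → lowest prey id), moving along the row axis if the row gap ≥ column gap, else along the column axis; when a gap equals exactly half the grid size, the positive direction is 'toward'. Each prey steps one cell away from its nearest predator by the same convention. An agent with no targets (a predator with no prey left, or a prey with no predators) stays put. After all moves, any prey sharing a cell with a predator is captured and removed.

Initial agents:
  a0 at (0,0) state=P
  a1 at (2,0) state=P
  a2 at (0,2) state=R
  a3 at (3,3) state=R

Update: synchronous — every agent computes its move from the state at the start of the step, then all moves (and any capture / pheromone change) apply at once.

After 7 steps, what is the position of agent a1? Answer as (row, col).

(1, 1)

t=1: a0@(0,1):P a1@(1,0):P a2@(0,3):R a3@(3,2):R
t=2: a0@(0,2):P a1@(1,1):P a2@(0,4):R a3@(2,2):R
t=3: a0@(0,3):P a1@(2,1):P a2@(0,5):R a3@(3,2):R
t=4: a0@(0,4):P a1@(3,1):P a2@(0,0):R a3@(4,2):R
t=5: a0@(0,5):P a1@(4,1):P a2@(0,1):R a3@(0,2):R
t=6: a0@(0,0):P a1@(0,1):P a2@(1,1):R a3@(1,2):R
t=7: a0@(1,0):P a1@(1,1):P a2@(2,1):R a3@(2,2):R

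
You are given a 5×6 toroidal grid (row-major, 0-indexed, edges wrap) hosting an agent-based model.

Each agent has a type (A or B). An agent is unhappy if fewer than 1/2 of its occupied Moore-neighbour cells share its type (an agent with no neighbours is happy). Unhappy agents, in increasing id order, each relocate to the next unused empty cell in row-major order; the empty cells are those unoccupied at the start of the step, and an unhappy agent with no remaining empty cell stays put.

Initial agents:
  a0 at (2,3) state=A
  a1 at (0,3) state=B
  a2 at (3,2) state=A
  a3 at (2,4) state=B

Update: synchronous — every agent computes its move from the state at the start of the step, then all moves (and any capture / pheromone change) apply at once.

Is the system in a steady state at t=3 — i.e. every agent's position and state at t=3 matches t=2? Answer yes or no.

yes

t=1: a0@(2,3):A a1@(0,3):B a2@(3,2):A a3@(0,0):B
t=2: (unchanged — steady state)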